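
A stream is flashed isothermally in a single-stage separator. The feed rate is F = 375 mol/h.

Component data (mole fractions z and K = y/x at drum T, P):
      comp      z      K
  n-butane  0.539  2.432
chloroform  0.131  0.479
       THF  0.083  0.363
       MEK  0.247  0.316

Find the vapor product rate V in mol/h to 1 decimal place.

Rachford–Rice: g(ψ) = Σ zᵢ(Kᵢ−1)/(1+ψ(Kᵢ−1)) = 0.
Check two-phase: ΣzᵢKᵢ = 1.482 > 1 and Σzᵢ/Kᵢ = 1.505 > 1, so g(0) = 0.482 > 0 and g(1) = -0.505 < 0.
Newton–Raphson from ψ = 0.64:
  ψ = 0.640: g = -0.0894, g' = -0.843 → ψ = 0.534
  ψ = 0.534: g = -0.0034, g' = -0.787 → ψ = 0.530
Converged at ψ = 0.530.
Then V = ψ·F = 0.5296·375 = 198.6 mol/h and L = F − V = 176.4 mol/h.

V = 198.6 mol/h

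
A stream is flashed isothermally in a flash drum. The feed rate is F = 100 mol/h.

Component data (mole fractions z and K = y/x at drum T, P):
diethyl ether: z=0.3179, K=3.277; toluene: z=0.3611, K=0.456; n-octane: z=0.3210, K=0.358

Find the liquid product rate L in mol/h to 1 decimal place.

L = 76.1 mol/h

Rachford–Rice: g(V/F) = Σ zᵢ(Kᵢ−1)/(1+V/F(Kᵢ−1)) = 0.
Feasibility: ΣzᵢKᵢ = 1.3213, Σzᵢ/Kᵢ = 1.7855 — both > 1, two phases present.
Newton–Raphson from V/F = 0.35:
  V/F = 0.3500: g = -0.10562, g' = -0.8936 → V/F = 0.2318
  V/F = 0.2318: g = 0.00689, g' = -1.0287 → V/F = 0.2385
Converged at V/F = 0.2385.
Then V = V/F·F = 0.2385·100 = 23.9 mol/h and L = F − V = 76.1 mol/h.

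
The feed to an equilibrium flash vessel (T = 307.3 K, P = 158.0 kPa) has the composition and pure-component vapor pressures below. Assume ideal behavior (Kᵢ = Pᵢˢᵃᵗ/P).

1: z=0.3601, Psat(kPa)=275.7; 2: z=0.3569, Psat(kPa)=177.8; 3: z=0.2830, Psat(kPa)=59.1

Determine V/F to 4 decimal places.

Raoult's law: Kᵢ = Pᵢˢᵃᵗ/P = Pᵢˢᵃᵗ/158.0.
  K_1 = 275.7/158.0 = 1.744937, K_2 = 177.8/158.0 = 1.125316, K_3 = 59.1/158.0 = 0.374051
Rachford–Rice: g(V/F) = Σ zᵢ(Kᵢ−1)/(1+V/F(Kᵢ−1)) = 0.
Feasibility: ΣzᵢKᵢ = 1.1358, Σzᵢ/Kᵢ = 1.2801 — both > 1, two phases present.
Newton iteration, V/F⁰ = 0.44:
  V/F = 0.4400: g = -0.00006, g' = -0.3296 → V/F = 0.4398
Converged at V/F = 0.4398.

V/F = 0.4398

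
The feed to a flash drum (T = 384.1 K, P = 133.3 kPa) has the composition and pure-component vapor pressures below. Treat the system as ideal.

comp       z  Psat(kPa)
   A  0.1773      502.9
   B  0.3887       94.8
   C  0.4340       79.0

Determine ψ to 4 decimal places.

ψ = 0.2068

Raoult's law: Kᵢ = Pᵢˢᵃᵗ/P = Pᵢˢᵃᵗ/133.3.
  K_A = 502.9/133.3 = 3.772693, K_B = 94.8/133.3 = 0.711178, K_C = 79.0/133.3 = 0.592648
Newton iteration, ψ⁰ = 0.6:
  ψ = 0.6000: g = -0.18521, g' = -0.3657 → ψ = 0.0935
  ψ = 0.0935: g = 0.09118, g' = -0.9715 → ψ = 0.1874
  ψ = 0.1874: g = 0.01342, g' = -0.7109 → ψ = 0.2063
  ψ = 0.2063: g = 0.00035, g' = -0.6741 → ψ = 0.2068
Converged at ψ = 0.2068.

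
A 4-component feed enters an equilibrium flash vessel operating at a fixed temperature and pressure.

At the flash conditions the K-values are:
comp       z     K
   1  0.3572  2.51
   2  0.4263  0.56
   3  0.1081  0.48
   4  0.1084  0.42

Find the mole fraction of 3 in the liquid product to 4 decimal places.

Rachford–Rice: g(β) = Σ zᵢ(Kᵢ−1)/(1+β(Kᵢ−1)) = 0.
g(0) = ΣzᵢKᵢ − 1 = 0.2327 and g(1) = 1 − Σzᵢ/Kᵢ = -0.3869, so a root lies in (0, 1).
Newton–Raphson from β = 0.5:
  β = 0.5000: g = -0.09766, g' = -0.5258 → β = 0.3143
  β = 0.3143: g = 0.00404, g' = -0.5820 → β = 0.3212
Converged at β = 0.3212.
Compositions from xᵢ = zᵢ/(1+β(Kᵢ−1)), yᵢ = Kᵢxᵢ:
  1: x = 0.2405, y = 0.6037
  2: x = 0.4965, y = 0.2780
  3: x = 0.1298, y = 0.0623
  4: x = 0.1332, y = 0.0560

x_3 = 0.1298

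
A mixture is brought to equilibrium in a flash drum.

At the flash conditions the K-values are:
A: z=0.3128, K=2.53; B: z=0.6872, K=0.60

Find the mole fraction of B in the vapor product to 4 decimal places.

Material balance + equilibrium reduce to Σ zᵢ(Kᵢ−1)/(1+V/F(Kᵢ−1)) = 0.
Check two-phase: ΣzᵢKᵢ = 1.2037 > 1 and Σzᵢ/Kᵢ = 1.2690 > 1, so g(0) = 0.2037 > 0 and g(1) = -0.2690 < 0.
Binary case is linear: z₁(K₁−1)(1+V/F(K₂−1)) + z₂(K₂−1)(1+V/F(K₁−1)) = 0
⇒ V/F = [z₁(K₁−1)+z₂(K₂−1)] / [−(K₁−1)(K₂−1)] = 0.20370/0.61200 = 0.3328
Compositions from xᵢ = zᵢ/(1+V/F(Kᵢ−1)), yᵢ = Kᵢxᵢ:
  A: x = 0.2073, y = 0.5244
  B: x = 0.7927, y = 0.4756

y_B = 0.4756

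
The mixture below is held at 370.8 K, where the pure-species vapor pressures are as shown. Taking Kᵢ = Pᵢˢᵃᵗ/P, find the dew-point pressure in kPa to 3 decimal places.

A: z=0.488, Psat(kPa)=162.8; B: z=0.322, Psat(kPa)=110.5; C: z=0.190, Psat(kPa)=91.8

Pdew = 125.293 kPa

At the dew point ψ → 1, so Σzᵢ/Kᵢ = 1 with Kᵢ = Pᵢˢᵃᵗ/P ⇒ 1/P = Σzᵢ/Pᵢˢᵃᵗ.
1/P = 0.488/162.8 + 0.322/110.5 + 0.190/91.8 = 0.007981 ⇒ P = 125.293 kPa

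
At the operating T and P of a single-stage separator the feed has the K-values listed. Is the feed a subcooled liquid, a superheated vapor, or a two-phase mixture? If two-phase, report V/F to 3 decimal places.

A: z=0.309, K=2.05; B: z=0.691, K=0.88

superheated vapor

ΣzᵢKᵢ = 1.242; Σzᵢ/Kᵢ = 0.936.
Since Σzᵢ/Kᵢ < 1 the mixture is above its dew point — single vapor phase.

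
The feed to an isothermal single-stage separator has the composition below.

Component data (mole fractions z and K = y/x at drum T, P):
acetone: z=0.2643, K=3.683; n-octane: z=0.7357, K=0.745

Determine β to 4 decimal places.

Let β = V/F and solve Σ zᵢ(Kᵢ−1)/(1+β(Kᵢ−1)) = 0.
Feasibility: ΣzᵢKᵢ = 1.5215, Σzᵢ/Kᵢ = 1.0593 — both > 1, two phases present.
Binary case is linear: z₁(K₁−1)(1+β(K₂−1)) + z₂(K₂−1)(1+β(K₁−1)) = 0
⇒ β = [z₁(K₁−1)+z₂(K₂−1)] / [−(K₁−1)(K₂−1)] = 0.52151/0.68417 = 0.7623

β = 0.7623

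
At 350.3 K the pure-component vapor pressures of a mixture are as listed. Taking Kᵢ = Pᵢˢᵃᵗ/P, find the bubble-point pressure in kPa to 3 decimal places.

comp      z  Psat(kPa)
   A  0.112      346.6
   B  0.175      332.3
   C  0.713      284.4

At the bubble point ψ → 0, so ΣzᵢKᵢ = 1 with Kᵢ = Pᵢˢᵃᵗ/P ⇒ P = ΣzᵢPᵢˢᵃᵗ.
P = 0.112·346.6 + 0.175·332.3 + 0.713·284.4 = 299.749 kPa

Pbub = 299.749 kPa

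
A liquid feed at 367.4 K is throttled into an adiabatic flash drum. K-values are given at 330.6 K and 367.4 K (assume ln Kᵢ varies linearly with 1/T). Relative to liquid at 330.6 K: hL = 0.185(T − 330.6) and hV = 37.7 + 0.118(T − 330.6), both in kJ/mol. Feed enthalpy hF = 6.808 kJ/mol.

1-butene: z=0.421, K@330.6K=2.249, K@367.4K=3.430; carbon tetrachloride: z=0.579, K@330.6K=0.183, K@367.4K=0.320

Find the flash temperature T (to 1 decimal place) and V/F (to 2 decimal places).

T = 338.7 K, V/F = 0.14

Adiabatic flash: solve Rachford–Rice at each trial T, then check hF = ψ·hV(T) + (1−ψ)·hL(T).
  T = 330.6 K: K = (2.249, 0.183), RR gives ψ = 0.052, H_out = 1.950 kJ/mol
  T = 367.4 K: K = (3.430, 0.320), RR gives ψ = 0.381, H_out = 20.227 kJ/mol
  T = 349.0 K: K = (2.808, 0.246), RR gives ψ = 0.238, H_out = 12.079 kJ/mol
  T = 339.8 K: K = (2.521, 0.213), RR gives ψ = 0.154, H_out = 7.417 kJ/mol
  T = 335.2 K: K = (2.383, 0.198), RR gives ψ = 0.106, H_out = 4.813 kJ/mol
  T = 337.5 K: K = (2.451, 0.205), RR gives ψ = 0.131, H_out = 6.143 kJ/mol
Linear interpolation between T = 337.5 (H_out = 6.143) and T = 339.8 (H_out = 7.417) on hF = 6.808 gives T ≈ 338.7 K, at which ψ = 0.14.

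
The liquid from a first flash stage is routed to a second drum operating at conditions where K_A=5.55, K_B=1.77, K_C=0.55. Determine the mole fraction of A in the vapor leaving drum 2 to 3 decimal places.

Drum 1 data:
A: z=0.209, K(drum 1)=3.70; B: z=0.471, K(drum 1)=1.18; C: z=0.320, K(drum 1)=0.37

Drum 1:
Material balance + equilibrium reduce to Σ zᵢ(Kᵢ−1)/(1+ψ₁(Kᵢ−1)) = 0.
Feasibility: ΣzᵢKᵢ = 1.447, Σzᵢ/Kᵢ = 1.321 — both > 1, two phases present.
Iterate (Newton) starting at ψ₁ = 0.36:
  ψ₁ = 0.360: g = 0.1050, g' = -0.618 → ψ₁ = 0.530
  ψ₁ = 0.530: g = 0.0068, g' = -0.557 → ψ₁ = 0.542
Converged at ψ₁ = 0.542.
Drum-1 compositions:
  A: x = 0.085, y = 0.314
  B: x = 0.429, y = 0.506
  C: x = 0.486, y = 0.180
Drum-2 feed = drum-1 liquid: z₂ = (0.0848, 0.4291, 0.4861).
Drum 2:
Let ψ₂ = V/F and solve Σ zᵢ(Kᵢ−1)/(1+ψ₂(Kᵢ−1)) = 0.
g(0) = ΣzᵢKᵢ − 1 = 0.498 and g(1) = 1 − Σzᵢ/Kᵢ = -0.141, so a root lies in (0, 1).
Newton–Raphson from ψ₂ = 0.5:
  ψ₂ = 0.500: g = 0.0742, g' = -0.460 → ψ₂ = 0.661
  ψ₂ = 0.661: g = 0.0039, g' = -0.420 → ψ₂ = 0.670
Converged at ψ₂ = 0.670.
  A: x = 0.021, y = 0.116
  B: x = 0.283, y = 0.501
  C: x = 0.696, y = 0.383

y_A (drum 2) = 0.116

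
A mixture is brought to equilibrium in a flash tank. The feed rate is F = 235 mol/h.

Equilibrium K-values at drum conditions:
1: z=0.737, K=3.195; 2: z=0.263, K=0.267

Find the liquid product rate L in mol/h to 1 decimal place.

Binary case is linear: z₁(K₁−1)(1+V/F(K₂−1)) + z₂(K₂−1)(1+V/F(K₁−1)) = 0
⇒ V/F = [z₁(K₁−1)+z₂(K₂−1)] / [−(K₁−1)(K₂−1)] = 1.4249/1.6089 = 0.886
Then V = V/F·F = 0.8856·235 = 208.1 mol/h and L = F − V = 26.9 mol/h.

L = 26.9 mol/h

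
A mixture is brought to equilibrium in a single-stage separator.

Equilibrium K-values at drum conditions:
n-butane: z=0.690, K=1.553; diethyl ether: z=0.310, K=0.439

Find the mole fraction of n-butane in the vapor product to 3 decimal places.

y_n-butane = 0.782

Rachford–Rice: g(β) = Σ zᵢ(Kᵢ−1)/(1+β(Kᵢ−1)) = 0.
Check two-phase: ΣzᵢKᵢ = 1.208 > 1 and Σzᵢ/Kᵢ = 1.150 > 1, so g(0) = 0.208 > 0 and g(1) = -0.150 < 0.
Newton–Raphson from β = 0.5:
  β = 0.500: g = 0.0572, g' = -0.318 → β = 0.680
  β = 0.680: g = -0.0038, g' = -0.366 → β = 0.669
Converged at β = 0.669.
Compositions from xᵢ = zᵢ/(1+β(Kᵢ−1)), yᵢ = Kᵢxᵢ:
  n-butane: x = 0.504, y = 0.782
  diethyl ether: x = 0.496, y = 0.218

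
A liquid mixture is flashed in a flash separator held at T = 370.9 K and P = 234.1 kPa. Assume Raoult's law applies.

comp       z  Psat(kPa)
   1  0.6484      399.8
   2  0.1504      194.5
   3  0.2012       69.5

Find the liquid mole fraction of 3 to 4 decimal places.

x_3 = 0.3956

Raoult's law: Kᵢ = Pᵢˢᵃᵗ/P = Pᵢˢᵃᵗ/234.1.
  K_1 = 399.8/234.1 = 1.707817, K_2 = 194.5/234.1 = 0.830842, K_3 = 69.5/234.1 = 0.296882
Newton iteration, ψ⁰ = 0.34:
  ψ = 0.3400: g = 0.15702, g' = -0.3877 → ψ = 0.7450
  ψ = 0.7450: g = -0.02572, g' = -0.5836 → ψ = 0.7009
  ψ = 0.7009: g = -0.00106, g' = -0.5374 → ψ = 0.6990
Converged at ψ = 0.6990.
Compositions from xᵢ = zᵢ/(1+ψ(Kᵢ−1)), yᵢ = Kᵢxᵢ:
  1: x = 0.4338, y = 0.7408
  2: x = 0.1706, y = 0.1417
  3: x = 0.3956, y = 0.1175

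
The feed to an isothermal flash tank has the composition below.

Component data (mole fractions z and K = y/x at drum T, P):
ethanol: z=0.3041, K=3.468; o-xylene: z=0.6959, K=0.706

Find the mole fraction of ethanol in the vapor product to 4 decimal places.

y_ethanol = 0.3691

Binary case is linear: z₁(K₁−1)(1+β(K₂−1)) + z₂(K₂−1)(1+β(K₁−1)) = 0
⇒ β = [z₁(K₁−1)+z₂(K₂−1)] / [−(K₁−1)(K₂−1)] = 0.54592/0.72559 = 0.7524
Compositions from xᵢ = zᵢ/(1+β(Kᵢ−1)), yᵢ = Kᵢxᵢ:
  ethanol: x = 0.1064, y = 0.3691
  o-xylene: x = 0.8936, y = 0.6309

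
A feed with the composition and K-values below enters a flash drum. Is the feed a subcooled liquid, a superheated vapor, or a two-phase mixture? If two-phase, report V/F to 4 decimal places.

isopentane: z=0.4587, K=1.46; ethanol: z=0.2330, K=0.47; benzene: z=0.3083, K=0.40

ΣzᵢKᵢ = 0.9025; Σzᵢ/Kᵢ = 1.5807.
Since ΣzᵢKᵢ < 1 the mixture is below its bubble point — single liquid phase.

subcooled liquid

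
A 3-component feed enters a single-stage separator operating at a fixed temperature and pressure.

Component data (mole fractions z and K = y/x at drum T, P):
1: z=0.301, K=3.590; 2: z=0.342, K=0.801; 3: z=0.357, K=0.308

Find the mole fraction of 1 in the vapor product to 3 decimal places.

Material balance + equilibrium reduce to Σ zᵢ(Kᵢ−1)/(1+ψ(Kᵢ−1)) = 0.
Check two-phase: ΣzᵢKᵢ = 1.464 > 1 and Σzᵢ/Kᵢ = 1.670 > 1, so g(0) = 0.464 > 0 and g(1) = -0.670 < 0.
Iterate (Newton) starting at ψ = 0.5:
  ψ = 0.500: g = -0.1136, g' = -0.800 → ψ = 0.358
  ψ = 0.358: g = 0.0029, g' = -0.861 → ψ = 0.361
Converged at ψ = 0.361.
Compositions from xᵢ = zᵢ/(1+ψ(Kᵢ−1)), yᵢ = Kᵢxᵢ:
  1: x = 0.155, y = 0.558
  2: x = 0.368, y = 0.295
  3: x = 0.476, y = 0.147

y_1 = 0.558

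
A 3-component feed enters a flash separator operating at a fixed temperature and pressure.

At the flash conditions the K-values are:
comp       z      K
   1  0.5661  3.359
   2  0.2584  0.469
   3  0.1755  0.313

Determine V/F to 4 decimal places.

V/F = 0.7557

Material balance + equilibrium reduce to Σ zᵢ(Kᵢ−1)/(1+V/F(Kᵢ−1)) = 0.
Feasibility: ΣzᵢKᵢ = 2.0777, Σzᵢ/Kᵢ = 1.2802 — both > 1, two phases present.
Newton–Raphson from V/F = 0.5:
  V/F = 0.5000: g = 0.24226, g' = -0.9904 → V/F = 0.7446
  V/F = 0.7446: g = 0.01069, g' = -0.9611 → V/F = 0.7557
Converged at V/F = 0.7557.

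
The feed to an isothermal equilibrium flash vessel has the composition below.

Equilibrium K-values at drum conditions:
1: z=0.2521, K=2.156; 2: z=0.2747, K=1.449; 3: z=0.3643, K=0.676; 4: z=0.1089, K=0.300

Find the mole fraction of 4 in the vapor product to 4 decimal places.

Newton–Raphson from ψ = 0.65:
  ψ = 0.6500: g = -0.02752, g' = -0.3840 → ψ = 0.5783
  ψ = 0.5783: g = -0.00076, g' = -0.3645 → ψ = 0.5763
Converged at ψ = 0.5763.
Compositions from xᵢ = zᵢ/(1+ψ(Kᵢ−1)), yᵢ = Kᵢxᵢ:
  1: x = 0.1513, y = 0.3262
  2: x = 0.2182, y = 0.3162
  3: x = 0.4479, y = 0.3028
  4: x = 0.1825, y = 0.0548

y_4 = 0.0548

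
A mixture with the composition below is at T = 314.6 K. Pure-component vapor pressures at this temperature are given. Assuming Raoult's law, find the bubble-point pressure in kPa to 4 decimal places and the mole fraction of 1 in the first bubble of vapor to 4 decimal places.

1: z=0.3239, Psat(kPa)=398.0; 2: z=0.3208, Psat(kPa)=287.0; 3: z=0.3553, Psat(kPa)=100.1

At the bubble point ψ → 0, so ΣzᵢKᵢ = 1 with Kᵢ = Pᵢˢᵃᵗ/P ⇒ P = ΣzᵢPᵢˢᵃᵗ.
P = 0.3239·398.0 + 0.3208·287.0 + 0.3553·100.1 = 256.5473 kPa
yᵢ = zᵢPᵢˢᵃᵗ/P ⇒ y_1 = 0.3239·398.0/256.5473 = 0.5025

Pbub = 256.5473 kPa, y_1 = 0.5025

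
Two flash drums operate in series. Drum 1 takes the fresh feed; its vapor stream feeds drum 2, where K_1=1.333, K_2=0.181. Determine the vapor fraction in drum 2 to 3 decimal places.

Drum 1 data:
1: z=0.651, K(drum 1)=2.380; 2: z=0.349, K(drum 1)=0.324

Drum 1:
Material balance + equilibrium reduce to Σ zᵢ(Kᵢ−1)/(1+ψ₁(Kᵢ−1)) = 0.
Feasibility: ΣzᵢKᵢ = 1.662, Σzᵢ/Kᵢ = 1.351 — both > 1, two phases present.
Binary case is linear: z₁(K₁−1)(1+ψ₁(K₂−1)) + z₂(K₂−1)(1+ψ₁(K₁−1)) = 0
⇒ ψ₁ = [z₁(K₁−1)+z₂(K₂−1)] / [−(K₁−1)(K₂−1)] = 0.6625/0.9329 = 0.710
Drum-1 compositions:
  1: x = 0.329, y = 0.783
  2: x = 0.671, y = 0.217
Drum-2 feed = drum-1 vapor: z₂ = (0.7825, 0.2175).
Drum 2:
Material balance + equilibrium reduce to Σ zᵢ(Kᵢ−1)/(1+ψ₂(Kᵢ−1)) = 0.
Check two-phase: ΣzᵢKᵢ = 1.082 > 1 and Σzᵢ/Kᵢ = 1.789 > 1, so g(0) = 0.082 > 0 and g(1) = -0.789 < 0.
Binary case is linear: z₁(K₁−1)(1+ψ₂(K₂−1)) + z₂(K₂−1)(1+ψ₂(K₁−1)) = 0
⇒ ψ₂ = [z₁(K₁−1)+z₂(K₂−1)] / [−(K₁−1)(K₂−1)] = 0.0825/0.2727 = 0.302
  1: x = 0.711, y = 0.948
  2: x = 0.289, y = 0.052

V/F (drum 2) = 0.302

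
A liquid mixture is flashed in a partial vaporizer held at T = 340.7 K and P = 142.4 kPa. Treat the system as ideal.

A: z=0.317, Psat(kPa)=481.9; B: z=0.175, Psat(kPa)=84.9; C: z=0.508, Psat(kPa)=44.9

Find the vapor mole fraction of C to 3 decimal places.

y_C = 0.190

Raoult's law: Kᵢ = Pᵢˢᵃᵗ/P = Pᵢˢᵃᵗ/142.4.
  K_A = 481.9/142.4 = 3.38413, K_B = 84.9/142.4 = 0.59621, K_C = 44.9/142.4 = 0.31531
Rachford–Rice: g(β) = Σ zᵢ(Kᵢ−1)/(1+β(Kᵢ−1)) = 0.
g(0) = ΣzᵢKᵢ − 1 = 0.337 and g(1) = 1 − Σzᵢ/Kᵢ = -0.998, so a root lies in (0, 1).
Iterate (Newton) starting at β = 0.4:
  β = 0.400: g = -0.1764, g' = -0.964 → β = 0.217
  β = 0.217: g = 0.0121, g' = -1.145 → β = 0.228
Converged at β = 0.228.
Compositions from xᵢ = zᵢ/(1+β(Kᵢ−1)), yᵢ = Kᵢxᵢ:
  A: x = 0.205, y = 0.695
  B: x = 0.193, y = 0.115
  C: x = 0.602, y = 0.190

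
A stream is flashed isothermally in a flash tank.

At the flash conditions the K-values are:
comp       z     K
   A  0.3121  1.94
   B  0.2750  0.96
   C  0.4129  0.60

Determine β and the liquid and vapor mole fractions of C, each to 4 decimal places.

β = 0.4227, x_C = 0.4969, y_C = 0.2981

Newton iteration, β⁰ = 0.5:
  β = 0.5000: g = -0.01810, g' = -0.2313 → β = 0.4217
  β = 0.4217: g = 0.00022, g' = -0.2375 → β = 0.4227
Converged at β = 0.4227.
Compositions from xᵢ = zᵢ/(1+β(Kᵢ−1)), yᵢ = Kᵢxᵢ:
  A: x = 0.2234, y = 0.4333
  B: x = 0.2797, y = 0.2685
  C: x = 0.4969, y = 0.2981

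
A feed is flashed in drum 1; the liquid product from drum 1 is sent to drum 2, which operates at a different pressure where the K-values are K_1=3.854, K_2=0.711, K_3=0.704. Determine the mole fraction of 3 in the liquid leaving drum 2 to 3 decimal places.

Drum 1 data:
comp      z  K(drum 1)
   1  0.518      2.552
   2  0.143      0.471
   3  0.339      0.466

Drum 1:
Rachford–Rice: g(ψ₁) = Σ zᵢ(Kᵢ−1)/(1+ψ₁(Kᵢ−1)) = 0.
g(0) = ΣzᵢKᵢ − 1 = 0.547 and g(1) = 1 − Σzᵢ/Kᵢ = -0.234, so a root lies in (0, 1).
Newton iteration, ψ₁⁰ = 0.5:
  ψ₁ = 0.500: g = 0.1028, g' = -0.649 → ψ₁ = 0.658
  ψ₁ = 0.658: g = 0.0024, g' = -0.629 → ψ₁ = 0.662
Converged at ψ₁ = 0.662.
Drum-1 compositions:
  1: x = 0.255, y = 0.652
  2: x = 0.220, y = 0.104
  3: x = 0.524, y = 0.244
Drum-2 feed = drum-1 liquid: z₂ = (0.2555, 0.2201, 0.5244).
Drum 2:
Let ψ₂ = V/F and solve Σ zᵢ(Kᵢ−1)/(1+ψ₂(Kᵢ−1)) = 0.
g(0) = ΣzᵢKᵢ − 1 = 0.510 and g(1) = 1 − Σzᵢ/Kᵢ = -0.121, so a root lies in (0, 1).
Iterate (Newton) starting at ψ₂ = 0.5:
  ψ₂ = 0.500: g = 0.0439, g' = -0.442 → ψ₂ = 0.599
  ψ₂ = 0.599: g = 0.0034, g' = -0.378 → ψ₂ = 0.608
Converged at ψ₂ = 0.608.
  1: x = 0.093, y = 0.360
  2: x = 0.267, y = 0.190
  3: x = 0.640, y = 0.450

x_3 (drum 2) = 0.640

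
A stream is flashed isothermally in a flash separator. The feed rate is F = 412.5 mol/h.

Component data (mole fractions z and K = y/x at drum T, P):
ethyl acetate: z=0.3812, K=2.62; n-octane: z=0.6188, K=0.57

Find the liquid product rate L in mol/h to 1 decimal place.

Rachford–Rice: g(β) = Σ zᵢ(Kᵢ−1)/(1+β(Kᵢ−1)) = 0.
Check two-phase: ΣzᵢKᵢ = 1.3515 > 1 and Σzᵢ/Kᵢ = 1.2311 > 1, so g(0) = 0.3515 > 0 and g(1) = -0.2311 < 0.
Newton–Raphson from β = 0.56:
  β = 0.5600: g = -0.02668, g' = -0.4735 → β = 0.5037
  β = 0.5037: g = 0.00043, g' = -0.4898 → β = 0.5045
Converged at β = 0.5045.
Then V = β·F = 0.5045·412.5 = 208.1 mol/h and L = F − V = 204.4 mol/h.

L = 204.4 mol/h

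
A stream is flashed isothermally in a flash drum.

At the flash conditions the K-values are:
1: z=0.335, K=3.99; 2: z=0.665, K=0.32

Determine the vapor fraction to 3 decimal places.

ψ = 0.270

Rachford–Rice: g(ψ) = Σ zᵢ(Kᵢ−1)/(1+ψ(Kᵢ−1)) = 0.
g(0) = ΣzᵢKᵢ − 1 = 0.549 and g(1) = 1 − Σzᵢ/Kᵢ = -1.162, so a root lies in (0, 1).
Newton iteration, ψ⁰ = 0.66:
  ψ = 0.660: g = -0.4835, g' = -1.351 → ψ = 0.302
  ψ = 0.302: g = -0.0428, g' = -1.314 → ψ = 0.269
  ψ = 0.269: g = 0.0010, g' = -1.379 → ψ = 0.270
Converged at ψ = 0.270.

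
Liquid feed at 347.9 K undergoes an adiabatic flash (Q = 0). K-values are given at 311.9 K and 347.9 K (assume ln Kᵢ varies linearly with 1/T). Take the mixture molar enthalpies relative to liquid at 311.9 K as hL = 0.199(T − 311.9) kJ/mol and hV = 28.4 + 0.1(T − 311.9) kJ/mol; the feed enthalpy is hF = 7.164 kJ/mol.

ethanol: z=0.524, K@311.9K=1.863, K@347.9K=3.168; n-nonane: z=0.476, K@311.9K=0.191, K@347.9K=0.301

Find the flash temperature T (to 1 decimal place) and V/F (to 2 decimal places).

Adiabatic flash: solve Rachford–Rice at each trial T, then check hF = ψ·hV(T) + (1−ψ)·hL(T).
  T = 311.9 K: K = (1.863, 0.191), RR gives ψ = 0.096, H_out = 2.731 kJ/mol
  T = 347.9 K: K = (3.168, 0.301), RR gives ψ = 0.530, H_out = 20.329 kJ/mol
  T = 329.9 K: K = (2.465, 0.243), RR gives ψ = 0.367, H_out = 13.352 kJ/mol
  T = 320.9 K: K = (2.151, 0.216), RR gives ψ = 0.255, H_out = 8.805 kJ/mol
  T = 316.4 K: K = (2.004, 0.203), RR gives ψ = 0.184, H_out = 6.029 kJ/mol
  T = 318.6 K: K = (2.075, 0.209), RR gives ψ = 0.220, H_out = 7.440 kJ/mol
Linear interpolation between T = 316.4 (H_out = 6.029) and T = 318.6 (H_out = 7.440) on hF = 7.164 gives T ≈ 318.2 K, at which ψ = 0.21.

T = 318.2 K, V/F = 0.21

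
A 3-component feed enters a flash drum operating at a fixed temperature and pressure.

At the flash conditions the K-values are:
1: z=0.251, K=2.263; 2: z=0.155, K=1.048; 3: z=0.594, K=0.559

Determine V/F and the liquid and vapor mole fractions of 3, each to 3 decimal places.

V/F = 0.134, x_3 = 0.631, y_3 = 0.353

Material balance + equilibrium reduce to Σ zᵢ(Kᵢ−1)/(1+V/F(Kᵢ−1)) = 0.
Check two-phase: ΣzᵢKᵢ = 1.062 > 1 and Σzᵢ/Kᵢ = 1.321 > 1, so g(0) = 0.062 > 0 and g(1) = -0.321 < 0.
Newton–Raphson from V/F = 0.5:
  V/F = 0.500: g = -0.1345, g' = -0.341 → V/F = 0.105
  V/F = 0.105: g = 0.0124, g' = -0.439 → V/F = 0.134
Converged at V/F = 0.134.
Compositions from xᵢ = zᵢ/(1+V/F(Kᵢ−1)), yᵢ = Kᵢxᵢ:
  1: x = 0.215, y = 0.486
  2: x = 0.154, y = 0.161
  3: x = 0.631, y = 0.353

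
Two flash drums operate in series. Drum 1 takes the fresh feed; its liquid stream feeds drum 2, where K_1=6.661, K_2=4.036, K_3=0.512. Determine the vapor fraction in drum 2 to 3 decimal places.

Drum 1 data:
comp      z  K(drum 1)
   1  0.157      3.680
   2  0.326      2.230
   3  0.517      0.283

V/F (drum 2) = 0.436

Drum 1:
Let ψ₁ = V/F and solve Σ zᵢ(Kᵢ−1)/(1+ψ₁(Kᵢ−1)) = 0.
Check two-phase: ΣzᵢKᵢ = 1.451 > 1 and Σzᵢ/Kᵢ = 2.016 > 1, so g(0) = 0.451 > 0 and g(1) = -1.016 < 0.
Newton iteration, ψ₁⁰ = 0.32:
  ψ₁ = 0.320: g = 0.0332, g' = -1.028 → ψ₁ = 0.352
  ψ₁ = 0.352: g = 0.0002, g' = -1.014 → ψ₁ = 0.353
Converged at ψ₁ = 0.353.
Drum-1 compositions:
  1: x = 0.081, y = 0.297
  2: x = 0.227, y = 0.507
  3: x = 0.692, y = 0.196
Drum-2 feed = drum-1 liquid: z₂ = (0.0807, 0.2274, 0.6919).
Drum 2:
Rachford–Rice: g(ψ₂) = Σ zᵢ(Kᵢ−1)/(1+ψ₂(Kᵢ−1)) = 0.
Check two-phase: ΣzᵢKᵢ = 1.810 > 1 and Σzᵢ/Kᵢ = 1.420 > 1, so g(0) = 0.810 > 0 and g(1) = -0.420 < 0.
Newton–Raphson from ψ₂ = 0.52:
  ψ₂ = 0.520: g = -0.0688, g' = -0.777 → ψ₂ = 0.431
  ψ₂ = 0.431: g = 0.0040, g' = -0.876 → ψ₂ = 0.436
Converged at ψ₂ = 0.436.
  1: x = 0.023, y = 0.155
  2: x = 0.098, y = 0.395
  3: x = 0.879, y = 0.450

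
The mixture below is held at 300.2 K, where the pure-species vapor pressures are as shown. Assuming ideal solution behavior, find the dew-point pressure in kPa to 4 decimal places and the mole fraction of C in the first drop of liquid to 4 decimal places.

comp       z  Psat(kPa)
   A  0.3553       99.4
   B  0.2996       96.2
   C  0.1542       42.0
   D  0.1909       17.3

Pdew = 46.7401 kPa, x_C = 0.1716

At the dew point ψ → 1, so Σzᵢ/Kᵢ = 1 with Kᵢ = Pᵢˢᵃᵗ/P ⇒ 1/P = Σzᵢ/Pᵢˢᵃᵗ.
1/P = 0.3553/99.4 + 0.2996/96.2 + 0.1542/42.0 + 0.1909/17.3 = 0.0213949 ⇒ P = 46.7401 kPa
xᵢ = zᵢP/Pᵢˢᵃᵗ ⇒ x_C = 0.1542·46.7401/42.0 = 0.1716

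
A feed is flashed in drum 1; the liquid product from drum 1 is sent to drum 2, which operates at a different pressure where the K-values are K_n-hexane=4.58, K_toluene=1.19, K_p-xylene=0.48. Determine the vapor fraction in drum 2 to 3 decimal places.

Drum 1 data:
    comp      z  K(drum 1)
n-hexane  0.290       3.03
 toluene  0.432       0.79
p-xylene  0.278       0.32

Drum 1:
Material balance + equilibrium reduce to Σ zᵢ(Kᵢ−1)/(1+ψ₁(Kᵢ−1)) = 0.
g(0) = ΣzᵢKᵢ − 1 = 0.309 and g(1) = 1 − Σzᵢ/Kᵢ = -0.511, so a root lies in (0, 1).
Newton iteration, ψ₁⁰ = 0.6:
  ψ₁ = 0.600: g = -0.1577, g' = -0.635 → ψ₁ = 0.352
  ψ₁ = 0.352: g = -0.0028, g' = -0.651 → ψ₁ = 0.347
Converged at ψ₁ = 0.347.
Drum-1 compositions:
  n-hexane: x = 0.170, y = 0.515
  toluene: x = 0.466, y = 0.368
  p-xylene: x = 0.364, y = 0.116
Drum-2 feed = drum-1 liquid: z₂ = (0.1701, 0.4660, 0.3639).
Drum 2:
Newton iteration, ψ₂⁰ = 0.5:
  ψ₂ = 0.500: g = 0.0434, g' = -0.474 → ψ₂ = 0.592
  ψ₂ = 0.592: g = 0.0016, g' = -0.443 → ψ₂ = 0.595
Converged at ψ₂ = 0.595.
  n-hexane: x = 0.054, y = 0.249
  toluene: x = 0.419, y = 0.498
  p-xylene: x = 0.527, y = 0.253

V/F (drum 2) = 0.595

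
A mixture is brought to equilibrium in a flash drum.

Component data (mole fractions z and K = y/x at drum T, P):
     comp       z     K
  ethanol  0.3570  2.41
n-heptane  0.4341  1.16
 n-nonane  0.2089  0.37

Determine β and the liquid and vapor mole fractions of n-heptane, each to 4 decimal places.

β = 0.8624, x_n-heptane = 0.3815, y_n-heptane = 0.4425

Let β = V/F and solve Σ zᵢ(Kᵢ−1)/(1+β(Kᵢ−1)) = 0.
g(0) = ΣzᵢKᵢ − 1 = 0.4412 and g(1) = 1 − Σzᵢ/Kᵢ = -0.0870, so a root lies in (0, 1).
Newton–Raphson from β = 0.67:
  β = 0.6700: g = 0.09384, g' = -0.4450 → β = 0.8809
  β = 0.8809: g = -0.01032, g' = -0.5683 → β = 0.8627
  β = 0.8627: g = -0.00016, g' = -0.5509 → β = 0.8624
Converged at β = 0.8624.
Compositions from xᵢ = zᵢ/(1+β(Kᵢ−1)), yᵢ = Kᵢxᵢ:
  ethanol: x = 0.1611, y = 0.3883
  n-heptane: x = 0.3815, y = 0.4425
  n-nonane: x = 0.4574, y = 0.1693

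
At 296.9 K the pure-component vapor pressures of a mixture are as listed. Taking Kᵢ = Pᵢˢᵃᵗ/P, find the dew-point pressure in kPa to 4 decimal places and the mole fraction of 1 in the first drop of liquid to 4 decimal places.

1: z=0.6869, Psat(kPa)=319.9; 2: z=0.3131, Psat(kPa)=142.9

Pdew = 230.5063 kPa, x_1 = 0.4950

At the dew point ψ → 1, so Σzᵢ/Kᵢ = 1 with Kᵢ = Pᵢˢᵃᵗ/P ⇒ 1/P = Σzᵢ/Pᵢˢᵃᵗ.
1/P = 0.6869/319.9 + 0.3131/142.9 = 0.0043383 ⇒ P = 230.5063 kPa
xᵢ = zᵢP/Pᵢˢᵃᵗ ⇒ x_1 = 0.6869·230.5063/319.9 = 0.4950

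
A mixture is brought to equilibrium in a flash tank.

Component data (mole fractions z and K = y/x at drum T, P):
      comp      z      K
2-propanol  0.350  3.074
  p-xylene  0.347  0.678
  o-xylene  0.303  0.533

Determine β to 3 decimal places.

β = 0.576

Let β = V/F and solve Σ zᵢ(Kᵢ−1)/(1+β(Kᵢ−1)) = 0.
g(0) = ΣzᵢKᵢ − 1 = 0.473 and g(1) = 1 − Σzᵢ/Kᵢ = -0.194, so a root lies in (0, 1).
Newton iteration, β⁰ = 0.5:
  β = 0.500: g = 0.0386, g' = -0.526 → β = 0.573
  β = 0.573: g = 0.0014, g' = -0.492 → β = 0.576
Converged at β = 0.576.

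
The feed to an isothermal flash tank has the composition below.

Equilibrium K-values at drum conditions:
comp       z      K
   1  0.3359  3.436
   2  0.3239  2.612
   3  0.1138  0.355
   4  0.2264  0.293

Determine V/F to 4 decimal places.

V/F = 0.7876

Rachford–Rice: g(V/F) = Σ zᵢ(Kᵢ−1)/(1+V/F(Kᵢ−1)) = 0.
g(0) = ΣzᵢKᵢ − 1 = 1.1069 and g(1) = 1 − Σzᵢ/Kᵢ = -0.3150, so a root lies in (0, 1).
Iterate (Newton) starting at V/F = 0.5:
  V/F = 0.5000: g = 0.30209, g' = -1.0371 → V/F = 0.7913
  V/F = 0.7913: g = -0.00428, g' = -1.1756 → V/F = 0.7876
Converged at V/F = 0.7876.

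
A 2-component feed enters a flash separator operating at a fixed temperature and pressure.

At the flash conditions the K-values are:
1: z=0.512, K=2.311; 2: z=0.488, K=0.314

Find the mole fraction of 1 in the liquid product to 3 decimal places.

x_1 = 0.344

Material balance + equilibrium reduce to Σ zᵢ(Kᵢ−1)/(1+β(Kᵢ−1)) = 0.
g(0) = ΣzᵢKᵢ − 1 = 0.336 and g(1) = 1 − Σzᵢ/Kᵢ = -0.776, so a root lies in (0, 1).
Binary case is linear: z₁(K₁−1)(1+β(K₂−1)) + z₂(K₂−1)(1+β(K₁−1)) = 0
⇒ β = [z₁(K₁−1)+z₂(K₂−1)] / [−(K₁−1)(K₂−1)] = 0.3365/0.8993 = 0.374
Compositions from xᵢ = zᵢ/(1+β(Kᵢ−1)), yᵢ = Kᵢxᵢ:
  1: x = 0.344, y = 0.794
  2: x = 0.656, y = 0.206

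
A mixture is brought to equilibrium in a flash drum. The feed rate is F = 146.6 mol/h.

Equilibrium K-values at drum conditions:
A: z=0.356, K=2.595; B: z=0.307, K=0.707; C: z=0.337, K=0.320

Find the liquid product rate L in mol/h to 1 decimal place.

L = 103.1 mol/h

Newton iteration, V/F⁰ = 0.5:
  V/F = 0.500: g = -0.1367, g' = -0.674 → V/F = 0.297
  V/F = 0.297: g = -0.0005, g' = -0.693 → V/F = 0.296
Converged at V/F = 0.296.
Then V = V/F·F = 0.2965·146.6 = 43.5 mol/h and L = F − V = 103.1 mol/h.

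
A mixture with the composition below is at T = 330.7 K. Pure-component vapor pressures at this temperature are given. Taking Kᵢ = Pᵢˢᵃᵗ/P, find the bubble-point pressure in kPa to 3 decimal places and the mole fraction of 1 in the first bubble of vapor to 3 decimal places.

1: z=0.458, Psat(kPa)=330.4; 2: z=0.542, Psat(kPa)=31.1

At the bubble point ψ → 0, so ΣzᵢKᵢ = 1 with Kᵢ = Pᵢˢᵃᵗ/P ⇒ P = ΣzᵢPᵢˢᵃᵗ.
P = 0.458·330.4 + 0.542·31.1 = 168.179 kPa
yᵢ = zᵢPᵢˢᵃᵗ/P ⇒ y_1 = 0.458·330.4/168.179 = 0.900

Pbub = 168.179 kPa, y_1 = 0.900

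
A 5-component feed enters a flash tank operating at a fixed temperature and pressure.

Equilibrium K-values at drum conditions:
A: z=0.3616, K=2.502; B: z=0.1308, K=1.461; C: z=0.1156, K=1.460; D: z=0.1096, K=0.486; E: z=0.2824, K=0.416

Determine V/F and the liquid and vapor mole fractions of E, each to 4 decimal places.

Material balance + equilibrium reduce to Σ zᵢ(Kᵢ−1)/(1+V/F(Kᵢ−1)) = 0.
g(0) = ΣzᵢKᵢ − 1 = 0.4353 and g(1) = 1 − Σzᵢ/Kᵢ = -0.2176, so a root lies in (0, 1).
Iterate (Newton) starting at V/F = 0.63:
  V/F = 0.6300: g = 0.02278, g' = -0.5512 → V/F = 0.6713
  V/F = 0.6713: g = -0.00019, g' = -0.5608 → V/F = 0.6710
Converged at V/F = 0.6710.
Compositions from xᵢ = zᵢ/(1+V/F(Kᵢ−1)), yᵢ = Kᵢxᵢ:
  A: x = 0.1801, y = 0.4506
  B: x = 0.0999, y = 0.1460
  C: x = 0.0883, y = 0.1290
  D: x = 0.1673, y = 0.0813
  E: x = 0.4644, y = 0.1932

V/F = 0.6710, x_E = 0.4644, y_E = 0.1932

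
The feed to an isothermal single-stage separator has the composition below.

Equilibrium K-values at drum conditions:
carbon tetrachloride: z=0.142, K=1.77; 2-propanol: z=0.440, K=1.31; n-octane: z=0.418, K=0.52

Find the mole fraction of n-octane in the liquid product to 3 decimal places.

Newton–Raphson from ψ = 0.5:
  ψ = 0.500: g = -0.0670, g' = -0.242 → ψ = 0.224
  ψ = 0.224: g = -0.0039, g' = -0.219 → ψ = 0.206
Converged at ψ = 0.206.
Compositions from xᵢ = zᵢ/(1+ψ(Kᵢ−1)), yᵢ = Kᵢxᵢ:
  carbon tetrachloride: x = 0.123, y = 0.217
  2-propanol: x = 0.414, y = 0.542
  n-octane: x = 0.464, y = 0.241

x_n-octane = 0.464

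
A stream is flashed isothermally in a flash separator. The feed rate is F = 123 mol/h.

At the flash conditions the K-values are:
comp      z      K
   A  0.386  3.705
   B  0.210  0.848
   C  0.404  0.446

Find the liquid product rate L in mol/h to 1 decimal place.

Rachford–Rice: g(V/F) = Σ zᵢ(Kᵢ−1)/(1+V/F(Kᵢ−1)) = 0.
Check two-phase: ΣzᵢKᵢ = 1.788 > 1 and Σzᵢ/Kᵢ = 1.258 > 1, so g(0) = 0.788 > 0 and g(1) = -0.258 < 0.
Iterate (Newton) starting at V/F = 0.43:
  V/F = 0.430: g = 0.1547, g' = -0.823 → V/F = 0.618
  V/F = 0.618: g = 0.0152, g' = -0.688 → V/F = 0.640
Converged at V/F = 0.640.
Then V = V/F·F = 0.6403·123 = 78.8 mol/h and L = F − V = 44.2 mol/h.

L = 44.2 mol/h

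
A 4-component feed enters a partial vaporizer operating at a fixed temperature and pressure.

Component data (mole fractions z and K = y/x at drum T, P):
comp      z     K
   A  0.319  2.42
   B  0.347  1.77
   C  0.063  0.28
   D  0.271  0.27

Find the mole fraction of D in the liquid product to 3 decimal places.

Let β = V/F and solve Σ zᵢ(Kᵢ−1)/(1+β(Kᵢ−1)) = 0.
g(0) = ΣzᵢKᵢ − 1 = 0.477 and g(1) = 1 − Σzᵢ/Kᵢ = -0.557, so a root lies in (0, 1).
Newton iteration, β⁰ = 0.5:
  β = 0.500: g = 0.0754, g' = -0.765 → β = 0.599
  β = 0.599: g = -0.0033, g' = -0.841 → β = 0.595
Converged at β = 0.595.
Compositions from xᵢ = zᵢ/(1+β(Kᵢ−1)), yᵢ = Kᵢxᵢ:
  A: x = 0.173, y = 0.419
  B: x = 0.238, y = 0.421
  C: x = 0.110, y = 0.031
  D: x = 0.479, y = 0.129

x_D = 0.479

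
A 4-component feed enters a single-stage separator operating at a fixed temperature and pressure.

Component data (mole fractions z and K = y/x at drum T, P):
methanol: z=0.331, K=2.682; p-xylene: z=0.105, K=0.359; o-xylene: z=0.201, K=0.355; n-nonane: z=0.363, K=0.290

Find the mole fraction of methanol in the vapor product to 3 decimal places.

Iterate (Newton) starting at ψ = 0.36:
  ψ = 0.360: g = -0.2558, g' = -0.908 → ψ = 0.078
  ψ = 0.078: g = 0.0116, g' = -1.077 → ψ = 0.089
Converged at ψ = 0.089.
Compositions from xᵢ = zᵢ/(1+ψ(Kᵢ−1)), yᵢ = Kᵢxᵢ:
  methanol: x = 0.288, y = 0.772
  p-xylene: x = 0.111, y = 0.040
  o-xylene: x = 0.213, y = 0.076
  n-nonane: x = 0.388, y = 0.112

y_methanol = 0.772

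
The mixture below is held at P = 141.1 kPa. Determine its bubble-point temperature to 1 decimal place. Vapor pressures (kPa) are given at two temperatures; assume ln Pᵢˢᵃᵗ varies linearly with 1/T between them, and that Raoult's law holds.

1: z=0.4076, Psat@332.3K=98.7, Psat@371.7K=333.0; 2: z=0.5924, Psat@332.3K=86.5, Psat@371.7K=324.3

T = 344.7 K

Bubble-point temperature: ΣzᵢPᵢˢᵃᵗ(T) = P. Interpolate ln Pᵢˢᵃᵗ = aᵢ + bᵢ/T.
  T = 332.3 K: ΣzᵢPᵢˢᵃᵗ = 91.47 kPa
  T = 371.7 K: ΣzᵢPᵢˢᵃᵗ = 327.85 kPa
  T = 352.0 K: ΣzᵢPᵢˢᵃᵗ = 179.41 kPa
  T = 342.1 K: ΣzᵢPᵢˢᵃᵗ = 129.12 kPa
  T = 347.1 K: ΣzᵢPᵢˢᵃᵗ = 152.81 kPa
  T = 344.6 K: ΣzᵢPᵢˢᵃᵗ = 140.55 kPa
Interpolating between 344.6 K and 347.1 K gives T ≈ 344.7 K.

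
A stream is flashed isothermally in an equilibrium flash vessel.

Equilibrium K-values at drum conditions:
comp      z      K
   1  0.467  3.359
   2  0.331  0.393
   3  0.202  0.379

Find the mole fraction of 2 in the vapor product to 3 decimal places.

Let β = V/F and solve Σ zᵢ(Kᵢ−1)/(1+β(Kᵢ−1)) = 0.
Feasibility: ΣzᵢKᵢ = 1.775, Σzᵢ/Kᵢ = 1.514 — both > 1, two phases present.
Iterate (Newton) starting at β = 0.5:
  β = 0.500: g = 0.0351, g' = -0.962 → β = 0.536
  β = 0.536: g = 0.0003, g' = -0.950 → β = 0.537
Converged at β = 0.537.
Compositions from xᵢ = zᵢ/(1+β(Kᵢ−1)), yᵢ = Kᵢxᵢ:
  1: x = 0.206, y = 0.692
  2: x = 0.491, y = 0.193
  3: x = 0.303, y = 0.115

y_2 = 0.193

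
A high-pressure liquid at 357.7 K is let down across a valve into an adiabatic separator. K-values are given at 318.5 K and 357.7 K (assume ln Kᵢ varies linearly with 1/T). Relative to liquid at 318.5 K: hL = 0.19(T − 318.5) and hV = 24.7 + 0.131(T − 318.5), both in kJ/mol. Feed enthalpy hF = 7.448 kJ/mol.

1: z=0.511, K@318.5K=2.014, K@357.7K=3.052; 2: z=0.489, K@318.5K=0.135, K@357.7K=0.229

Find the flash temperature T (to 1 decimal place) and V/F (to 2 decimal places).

Adiabatic flash: solve Rachford–Rice at each trial T, then check hF = ψ·hV(T) + (1−ψ)·hL(T).
  T = 318.5 K: K = (2.014, 0.135), RR gives ψ = 0.109, H_out = 2.680 kJ/mol
  T = 357.7 K: K = (3.052, 0.229), RR gives ψ = 0.424, H_out = 16.951 kJ/mol
  T = 338.1 K: K = (2.509, 0.179), RR gives ψ = 0.298, H_out = 10.742 kJ/mol
  T = 328.3 K: K = (2.255, 0.156), RR gives ψ = 0.216, H_out = 7.069 kJ/mol
  T = 333.2 K: K = (2.381, 0.167), RR gives ψ = 0.259, H_out = 8.973 kJ/mol
  T = 330.8 K: K = (2.319, 0.162), RR gives ψ = 0.239, H_out = 8.060 kJ/mol
  T = 329.6 K: K = (2.288, 0.159), RR gives ψ = 0.228, H_out = 7.590 kJ/mol
Linear interpolation between T = 328.3 (H_out = 7.069) and T = 329.6 (H_out = 7.590) on hF = 7.448 gives T ≈ 329.2 K, at which ψ = 0.22.

T = 329.2 K, V/F = 0.22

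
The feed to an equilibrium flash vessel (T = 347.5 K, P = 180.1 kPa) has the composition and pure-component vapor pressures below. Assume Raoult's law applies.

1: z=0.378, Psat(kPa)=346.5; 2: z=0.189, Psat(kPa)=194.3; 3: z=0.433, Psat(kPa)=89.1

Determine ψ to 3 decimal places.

Raoult's law: Kᵢ = Pᵢˢᵃᵗ/P = Pᵢˢᵃᵗ/180.1.
  K_1 = 346.5/180.1 = 1.92393, K_2 = 194.3/180.1 = 1.07885, K_3 = 89.1/180.1 = 0.49473
Let ψ = V/F and solve Σ zᵢ(Kᵢ−1)/(1+ψ(Kᵢ−1)) = 0.
g(0) = ΣzᵢKᵢ − 1 = 0.145 and g(1) = 1 − Σzᵢ/Kᵢ = -0.247, so a root lies in (0, 1).
Newton–Raphson from ψ = 0.51:
  ψ = 0.510: g = -0.0430, g' = -0.351 → ψ = 0.387
  ψ = 0.387: g = -0.0004, g' = -0.347 → ψ = 0.386
Converged at ψ = 0.386.

ψ = 0.386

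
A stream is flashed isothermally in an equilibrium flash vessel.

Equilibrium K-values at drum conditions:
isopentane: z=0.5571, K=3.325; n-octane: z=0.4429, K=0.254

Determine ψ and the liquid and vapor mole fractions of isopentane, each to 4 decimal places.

Rachford–Rice: g(ψ) = Σ zᵢ(Kᵢ−1)/(1+ψ(Kᵢ−1)) = 0.
Feasibility: ΣzᵢKᵢ = 1.9649, Σzᵢ/Kᵢ = 1.9112 — both > 1, two phases present.
Binary case is linear: z₁(K₁−1)(1+ψ(K₂−1)) + z₂(K₂−1)(1+ψ(K₁−1)) = 0
⇒ ψ = [z₁(K₁−1)+z₂(K₂−1)] / [−(K₁−1)(K₂−1)] = 0.96485/1.73445 = 0.5563
Compositions from xᵢ = zᵢ/(1+ψ(Kᵢ−1)), yᵢ = Kᵢxᵢ:
  isopentane: x = 0.2429, y = 0.8077
  n-octane: x = 0.7571, y = 0.1923

ψ = 0.5563, x_isopentane = 0.2429, y_isopentane = 0.8077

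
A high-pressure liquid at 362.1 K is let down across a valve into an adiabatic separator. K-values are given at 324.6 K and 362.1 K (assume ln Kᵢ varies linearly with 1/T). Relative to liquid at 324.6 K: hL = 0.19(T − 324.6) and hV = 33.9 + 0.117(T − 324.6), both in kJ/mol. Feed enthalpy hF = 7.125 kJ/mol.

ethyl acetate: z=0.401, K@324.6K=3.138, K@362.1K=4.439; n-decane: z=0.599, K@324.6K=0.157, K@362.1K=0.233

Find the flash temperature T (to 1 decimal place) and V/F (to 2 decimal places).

T = 326.0 K, V/F = 0.20

Adiabatic flash: solve Rachford–Rice at each trial T, then check hF = ψ·hV(T) + (1−ψ)·hL(T).
  T = 324.6 K: K = (3.138, 0.157), RR gives ψ = 0.196, H_out = 6.628 kJ/mol
  T = 362.1 K: K = (4.439, 0.233), RR gives ψ = 0.349, H_out = 17.989 kJ/mol
  T = 343.4 K: K = (3.769, 0.193), RR gives ψ = 0.281, H_out = 12.709 kJ/mol
  T = 334.0 K: K = (3.448, 0.175), RR gives ψ = 0.241, H_out = 9.799 kJ/mol
  T = 329.3 K: K = (3.292, 0.166), RR gives ψ = 0.219, H_out = 8.252 kJ/mol
  T = 327.0 K: K = (3.216, 0.161), RR gives ψ = 0.208, H_out = 7.468 kJ/mol
Linear interpolation between T = 324.6 (H_out = 6.628) and T = 327.0 (H_out = 7.468) on hF = 7.125 gives T ≈ 326.0 K, at which ψ = 0.20.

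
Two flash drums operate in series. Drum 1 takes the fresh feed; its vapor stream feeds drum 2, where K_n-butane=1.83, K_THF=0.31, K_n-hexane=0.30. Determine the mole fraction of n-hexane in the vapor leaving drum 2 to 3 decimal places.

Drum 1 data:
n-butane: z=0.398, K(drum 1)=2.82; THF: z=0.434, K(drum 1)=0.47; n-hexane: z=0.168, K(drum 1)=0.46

Drum 1:
Let ψ₁ = V/F and solve Σ zᵢ(Kᵢ−1)/(1+ψ₁(Kᵢ−1)) = 0.
Feasibility: ΣzᵢKᵢ = 1.404, Σzᵢ/Kᵢ = 1.430 — both > 1, two phases present.
Iterate (Newton) starting at ψ₁ = 0.5:
  ψ₁ = 0.500: g = -0.0580, g' = -0.679 → ψ₁ = 0.415
  ψ₁ = 0.415: g = 0.0011, g' = -0.710 → ψ₁ = 0.416
Converged at ψ₁ = 0.416.
Drum-1 compositions:
  n-butane: x = 0.226, y = 0.639
  THF: x = 0.557, y = 0.262
  n-hexane: x = 0.217, y = 0.100
Drum-2 feed = drum-1 vapor: z₂ = (0.6386, 0.2617, 0.0997).
Drum 2:
Rachford–Rice: g(ψ₂) = Σ zᵢ(Kᵢ−1)/(1+ψ₂(Kᵢ−1)) = 0.
Check two-phase: ΣzᵢKᵢ = 1.280 > 1 and Σzᵢ/Kᵢ = 1.525 > 1, so g(0) = 0.280 > 0 and g(1) = -0.525 < 0.
Newton–Raphson from ψ₂ = 0.42:
  ψ₂ = 0.420: g = 0.0399, g' = -0.587 → ψ₂ = 0.488
  ψ₂ = 0.488: g = -0.0010, g' = -0.619 → ψ₂ = 0.486
Converged at ψ₂ = 0.486.
  n-butane: x = 0.455, y = 0.833
  THF: x = 0.394, y = 0.122
  n-hexane: x = 0.151, y = 0.045

y_n-hexane (drum 2) = 0.045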